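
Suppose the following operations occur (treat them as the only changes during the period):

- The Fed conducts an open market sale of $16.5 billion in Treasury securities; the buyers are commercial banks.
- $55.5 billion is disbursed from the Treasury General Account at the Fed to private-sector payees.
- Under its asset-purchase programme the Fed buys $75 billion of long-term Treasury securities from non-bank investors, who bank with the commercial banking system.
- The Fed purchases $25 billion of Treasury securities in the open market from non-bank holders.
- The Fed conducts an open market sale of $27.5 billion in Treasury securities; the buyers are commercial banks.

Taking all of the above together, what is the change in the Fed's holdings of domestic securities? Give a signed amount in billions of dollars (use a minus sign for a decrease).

+$56 billion

Fed balance sheet:
  Assets:      Securities +$56B
  Liabilities: Bank reserves +$111.5B, Government deposits −$55.5B
Commercial banking system:
  Assets:      Reserves at CB +$111.5B, Securities +$44B
  Liabilities: Checkable deposits +$155.5B
So the change in the Fed's holdings of domestic securities is +$56 billion.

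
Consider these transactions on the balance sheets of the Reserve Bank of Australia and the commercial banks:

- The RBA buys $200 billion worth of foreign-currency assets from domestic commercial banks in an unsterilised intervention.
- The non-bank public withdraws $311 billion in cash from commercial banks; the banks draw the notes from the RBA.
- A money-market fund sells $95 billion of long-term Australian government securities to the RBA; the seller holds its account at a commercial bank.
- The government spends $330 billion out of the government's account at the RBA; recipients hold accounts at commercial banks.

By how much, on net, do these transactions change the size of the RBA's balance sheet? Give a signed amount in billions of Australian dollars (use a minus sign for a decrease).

FX purchase $200 billion: an RBA asset is acquired → +$200B.
Currency withdrawal $311 billion: only the composition of liabilities changes → 0.
Asset purchase (from non-banks) $95 billion: an RBA asset is acquired → +$95B.
Government spending $330 billion: only the composition of liabilities changes → 0.
Net: 200 + 0 + 95 + 0 = +$295 billion.

+$295 billion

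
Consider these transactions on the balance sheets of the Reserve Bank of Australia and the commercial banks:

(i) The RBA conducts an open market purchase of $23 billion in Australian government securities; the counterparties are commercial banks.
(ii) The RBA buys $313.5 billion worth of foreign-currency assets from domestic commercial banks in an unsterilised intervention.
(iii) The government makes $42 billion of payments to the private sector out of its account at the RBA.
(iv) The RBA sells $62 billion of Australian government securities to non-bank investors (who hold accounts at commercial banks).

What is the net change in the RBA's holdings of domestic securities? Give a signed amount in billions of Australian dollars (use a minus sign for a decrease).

RBA balance sheet:
  Assets:      Securities −$39B, Foreign assets +$313.5B
  Liabilities: Bank reserves +$316.5B, Government deposits −$42B
So the change in the RBA's holdings of domestic securities is -$39 billion.

-$39 billion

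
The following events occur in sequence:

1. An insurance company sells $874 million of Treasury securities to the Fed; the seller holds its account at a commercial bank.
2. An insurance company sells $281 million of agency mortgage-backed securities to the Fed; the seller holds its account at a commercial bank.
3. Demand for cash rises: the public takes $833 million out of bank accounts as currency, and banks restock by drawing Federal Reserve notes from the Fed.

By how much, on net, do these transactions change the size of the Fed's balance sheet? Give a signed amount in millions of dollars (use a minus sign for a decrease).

Fed balance sheet:
  Assets:      Securities +$1155M
  Liabilities: Bank reserves +$322M, Currency in circulation +$833M
Commercial banking system:
  Assets:      Reserves at CB +$322M
  Liabilities: Checkable deposits +$322M
Change in total Fed assets = +$1155 million.

+$1155 million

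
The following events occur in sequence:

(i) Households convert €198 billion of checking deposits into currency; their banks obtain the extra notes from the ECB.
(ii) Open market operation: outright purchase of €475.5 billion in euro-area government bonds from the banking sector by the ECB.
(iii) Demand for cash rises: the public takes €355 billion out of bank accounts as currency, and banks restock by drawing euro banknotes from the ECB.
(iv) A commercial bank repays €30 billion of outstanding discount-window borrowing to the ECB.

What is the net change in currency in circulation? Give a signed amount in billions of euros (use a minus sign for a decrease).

ECB balance sheet:
  Assets:      Securities +€475.5B, Loans to banks −€30B
  Liabilities: Bank reserves −€107.5B, Currency in circulation +€553B
Commercial banking system:
  Assets:      Reserves at CB −€107.5B, Securities −€475.5B
  Liabilities: Checkable deposits −€553B, Borrowings from CB −€30B
So the change in currency in circulation is +€553 billion.

+€553 billion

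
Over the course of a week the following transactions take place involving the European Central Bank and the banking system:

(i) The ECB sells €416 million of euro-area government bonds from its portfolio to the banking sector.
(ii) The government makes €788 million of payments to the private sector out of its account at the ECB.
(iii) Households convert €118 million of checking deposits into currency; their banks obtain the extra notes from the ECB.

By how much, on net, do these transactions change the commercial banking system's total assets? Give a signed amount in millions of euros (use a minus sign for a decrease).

+€670 million

ECB balance sheet:
  Assets:      Securities −€416M
  Liabilities: Bank reserves +€254M, Currency in circulation +€118M, Government deposits −€788M
Commercial banking system:
  Assets:      Reserves at CB +€254M, Securities +€416M
  Liabilities: Checkable deposits +€670M
Change in total bank assets = +€670 million.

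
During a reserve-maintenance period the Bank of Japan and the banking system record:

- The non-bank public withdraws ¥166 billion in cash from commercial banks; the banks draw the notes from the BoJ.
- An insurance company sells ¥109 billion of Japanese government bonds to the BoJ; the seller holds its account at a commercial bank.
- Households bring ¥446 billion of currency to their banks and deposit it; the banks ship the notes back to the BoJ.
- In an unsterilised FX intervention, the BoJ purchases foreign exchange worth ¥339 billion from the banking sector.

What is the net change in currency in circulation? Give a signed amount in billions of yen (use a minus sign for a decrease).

Currency withdrawal ¥166 billion: notes leave the central bank → +¥166B.
Asset purchase (from non-banks) ¥109 billion: no currency enters or leaves circulation → 0.
Currency deposit ¥446 billion: notes return to the central bank → −¥446B.
FX purchase ¥339 billion: no currency enters or leaves circulation → 0.
Net: 166 + 0 − 446 + 0 = -¥280 billion.

-¥280 billion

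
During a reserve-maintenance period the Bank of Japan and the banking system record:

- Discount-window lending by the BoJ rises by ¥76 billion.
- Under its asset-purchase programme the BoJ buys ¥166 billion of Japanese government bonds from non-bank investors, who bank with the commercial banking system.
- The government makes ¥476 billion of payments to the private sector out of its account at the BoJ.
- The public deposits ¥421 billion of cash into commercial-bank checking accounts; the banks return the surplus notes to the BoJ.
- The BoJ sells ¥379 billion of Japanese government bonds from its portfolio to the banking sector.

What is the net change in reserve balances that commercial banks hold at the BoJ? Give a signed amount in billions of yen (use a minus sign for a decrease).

+¥760 billion

BoJ balance sheet:
  Assets:      Securities −¥213B, Loans to banks +¥76B
  Liabilities: Bank reserves +¥760B, Currency in circulation −¥421B, Government deposits −¥476B
Commercial banking system:
  Assets:      Reserves at CB +¥760B, Securities +¥379B
  Liabilities: Checkable deposits +¥1063B, Borrowings from CB +¥76B
So the change in reserve balances that commercial banks hold at the BoJ is +¥760 billion.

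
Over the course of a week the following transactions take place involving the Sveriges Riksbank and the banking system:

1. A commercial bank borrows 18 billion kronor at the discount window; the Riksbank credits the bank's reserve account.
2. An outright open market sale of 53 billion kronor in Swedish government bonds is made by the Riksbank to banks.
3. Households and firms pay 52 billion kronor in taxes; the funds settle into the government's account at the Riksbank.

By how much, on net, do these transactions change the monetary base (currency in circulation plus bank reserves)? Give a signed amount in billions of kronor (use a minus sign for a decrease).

Discount-window loan 18 billion kronor: Riksbank balance sheet expands → +18B.
OMO sale (to banks) 53 billion kronor: Riksbank balance sheet contracts → −53B.
Government account inflow 52 billion kronor: reserves shift to a non-base liability → −52B.
Net: 18 − 53 − 52 = -87 billion.

-87 billion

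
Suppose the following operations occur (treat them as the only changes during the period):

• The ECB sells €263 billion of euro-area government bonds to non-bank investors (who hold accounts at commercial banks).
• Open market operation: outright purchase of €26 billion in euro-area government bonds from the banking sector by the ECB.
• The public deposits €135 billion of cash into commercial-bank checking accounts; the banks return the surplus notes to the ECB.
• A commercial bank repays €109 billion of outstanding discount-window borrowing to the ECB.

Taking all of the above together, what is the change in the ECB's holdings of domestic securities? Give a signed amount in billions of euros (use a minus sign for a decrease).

ECB balance sheet:
  Assets:      Securities −€237B, Loans to banks −€109B
  Liabilities: Bank reserves −€211B, Currency in circulation −€135B
So the change in the ECB's holdings of domestic securities is -€237 billion.

-€237 billion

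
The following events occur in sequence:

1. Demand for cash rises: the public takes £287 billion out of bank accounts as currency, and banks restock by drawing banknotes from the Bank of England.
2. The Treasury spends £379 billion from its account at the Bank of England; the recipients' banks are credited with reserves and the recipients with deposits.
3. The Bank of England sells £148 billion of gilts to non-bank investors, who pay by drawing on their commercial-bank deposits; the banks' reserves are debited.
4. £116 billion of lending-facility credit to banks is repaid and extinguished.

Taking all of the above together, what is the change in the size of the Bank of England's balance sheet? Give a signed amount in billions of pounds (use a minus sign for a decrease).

Currency withdrawal £287 billion: only the composition of liabilities changes → 0.
Government spending £379 billion: only the composition of liabilities changes → 0.
Asset sale (to non-banks) £148 billion: a Bank of England asset is shed → −£148B.
Discount-window repayment £116 billion: a Bank of England asset is shed → −£116B.
Net: 0 + 0 − 148 − 116 = -£264 billion.

-£264 billion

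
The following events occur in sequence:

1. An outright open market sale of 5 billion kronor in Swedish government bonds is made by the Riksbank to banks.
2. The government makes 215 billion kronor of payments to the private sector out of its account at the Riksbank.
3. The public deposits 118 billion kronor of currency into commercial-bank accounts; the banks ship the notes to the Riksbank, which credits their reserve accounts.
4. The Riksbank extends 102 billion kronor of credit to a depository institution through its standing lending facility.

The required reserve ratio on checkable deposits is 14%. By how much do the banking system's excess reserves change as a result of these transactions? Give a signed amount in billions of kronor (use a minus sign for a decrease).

OMO sale (to banks) 5 billion kronor: reserves −5B, deposits 0.
Government spending 215 billion kronor: reserves +215B, deposits +215B.
Currency deposit 118 billion kronor: reserves +118B, deposits +118B.
Discount-window loan 102 billion kronor: reserves +102B, deposits 0.
Totals: Δreserves = +430B, Δdeposits = +333B.
Δrequired reserves = 14% × +333B = +46.62B.
Δexcess reserves = Δreserves − Δrequired = +430B − (+46.62B) = +383.38 billion.

+383.38 billion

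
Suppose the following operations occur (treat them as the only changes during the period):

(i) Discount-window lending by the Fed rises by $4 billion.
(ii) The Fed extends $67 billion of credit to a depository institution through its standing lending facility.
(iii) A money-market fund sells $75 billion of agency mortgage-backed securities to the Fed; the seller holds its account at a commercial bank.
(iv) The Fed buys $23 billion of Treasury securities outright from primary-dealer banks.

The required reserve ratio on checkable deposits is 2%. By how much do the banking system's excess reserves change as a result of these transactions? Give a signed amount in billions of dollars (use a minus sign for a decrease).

Discount-window loan $4 billion: reserves +$4B, deposits 0.
Discount-window loan $67 billion: reserves +$67B, deposits 0.
Asset purchase (from non-banks) $75 billion: reserves +$75B, deposits +$75B.
OMO purchase (from banks) $23 billion: reserves +$23B, deposits 0.
Totals: Δreserves = +$169B, Δdeposits = +$75B.
Δrequired reserves = 2% × +$75B = +$1.5B.
Δexcess reserves = Δreserves − Δrequired = +$169B − (+$1.5B) = +$167.5 billion.

+$167.5 billion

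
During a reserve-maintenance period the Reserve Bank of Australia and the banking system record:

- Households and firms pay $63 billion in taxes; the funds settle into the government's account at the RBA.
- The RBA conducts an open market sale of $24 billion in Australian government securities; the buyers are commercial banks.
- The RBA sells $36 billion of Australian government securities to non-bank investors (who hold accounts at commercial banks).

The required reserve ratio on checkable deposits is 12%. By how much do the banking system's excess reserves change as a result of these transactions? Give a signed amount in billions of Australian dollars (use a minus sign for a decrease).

Government account inflow $63 billion: reserves −$63B, deposits −$63B.
OMO sale (to banks) $24 billion: reserves −$24B, deposits 0.
Asset sale (to non-banks) $36 billion: reserves −$36B, deposits −$36B.
Totals: Δreserves = −$123B, Δdeposits = −$99B.
Δrequired reserves = 12% × −$99B = −$11.88B.
Δexcess reserves = Δreserves − Δrequired = −$123B − (−$11.88B) = -$111.12 billion.

-$111.12 billion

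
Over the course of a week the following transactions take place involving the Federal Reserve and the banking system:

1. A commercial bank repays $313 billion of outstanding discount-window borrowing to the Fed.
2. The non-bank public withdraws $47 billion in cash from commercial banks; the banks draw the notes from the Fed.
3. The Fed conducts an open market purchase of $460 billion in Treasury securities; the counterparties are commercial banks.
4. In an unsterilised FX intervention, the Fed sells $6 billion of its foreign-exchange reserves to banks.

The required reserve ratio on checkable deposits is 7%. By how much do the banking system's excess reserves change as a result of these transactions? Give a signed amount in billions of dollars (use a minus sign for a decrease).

+$97.29 billion

Discount-window repayment $313 billion: reserves −$313B, deposits 0.
Currency withdrawal $47 billion: reserves −$47B, deposits −$47B.
OMO purchase (from banks) $460 billion: reserves +$460B, deposits 0.
FX sale $6 billion: reserves −$6B, deposits 0.
Totals: Δreserves = +$94B, Δdeposits = −$47B.
Δrequired reserves = 7% × −$47B = −$3.29B.
Δexcess reserves = Δreserves − Δrequired = +$94B − (−$3.29B) = +$97.29 billion.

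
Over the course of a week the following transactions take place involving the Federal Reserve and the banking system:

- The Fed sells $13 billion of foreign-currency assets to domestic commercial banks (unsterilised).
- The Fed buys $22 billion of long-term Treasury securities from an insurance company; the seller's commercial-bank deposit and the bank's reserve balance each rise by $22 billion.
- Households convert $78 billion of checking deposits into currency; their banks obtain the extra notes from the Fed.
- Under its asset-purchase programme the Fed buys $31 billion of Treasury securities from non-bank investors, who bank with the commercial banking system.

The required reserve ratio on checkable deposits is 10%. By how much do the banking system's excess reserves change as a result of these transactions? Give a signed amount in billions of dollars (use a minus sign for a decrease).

FX sale $13 billion: reserves −$13B, deposits 0.
Asset purchase (from non-banks) $22 billion: reserves +$22B, deposits +$22B.
Currency withdrawal $78 billion: reserves −$78B, deposits −$78B.
Asset purchase (from non-banks) $31 billion: reserves +$31B, deposits +$31B.
Totals: Δreserves = −$38B, Δdeposits = −$25B.
Δrequired reserves = 10% × −$25B = −$2.5B.
Δexcess reserves = Δreserves − Δrequired = −$38B − (−$2.5B) = -$35.5 billion.

-$35.5 billion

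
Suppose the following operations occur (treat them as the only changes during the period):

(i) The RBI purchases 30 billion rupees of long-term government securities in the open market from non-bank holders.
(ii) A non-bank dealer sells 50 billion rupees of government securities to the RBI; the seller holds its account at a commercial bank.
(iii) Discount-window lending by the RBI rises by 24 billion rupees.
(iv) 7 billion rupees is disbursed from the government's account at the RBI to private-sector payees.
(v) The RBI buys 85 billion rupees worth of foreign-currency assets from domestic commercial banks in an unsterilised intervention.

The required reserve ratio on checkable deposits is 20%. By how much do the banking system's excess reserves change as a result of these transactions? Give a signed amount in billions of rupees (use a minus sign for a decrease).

Asset purchase (from non-banks) 30 billion rupees: reserves +30B, deposits +30B.
Asset purchase (from non-banks) 50 billion rupees: reserves +50B, deposits +50B.
Discount-window loan 24 billion rupees: reserves +24B, deposits 0.
Government spending 7 billion rupees: reserves +7B, deposits +7B.
FX purchase 85 billion rupees: reserves +85B, deposits 0.
Totals: Δreserves = +196B, Δdeposits = +87B.
Δrequired reserves = 20% × +87B = +17.4B.
Δexcess reserves = Δreserves − Δrequired = +196B − (+17.4B) = +178.6 billion.

+178.6 billion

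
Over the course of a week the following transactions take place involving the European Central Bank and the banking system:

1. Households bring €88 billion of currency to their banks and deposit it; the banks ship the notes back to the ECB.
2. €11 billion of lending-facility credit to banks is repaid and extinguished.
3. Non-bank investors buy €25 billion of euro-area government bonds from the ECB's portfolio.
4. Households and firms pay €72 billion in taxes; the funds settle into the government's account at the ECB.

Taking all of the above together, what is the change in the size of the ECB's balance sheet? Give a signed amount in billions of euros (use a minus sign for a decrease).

Currency deposit €88 billion: only the composition of liabilities changes → 0.
Discount-window repayment €11 billion: an ECB asset is shed → −€11B.
Asset sale (to non-banks) €25 billion: an ECB asset is shed → −€25B.
Government account inflow €72 billion: only the composition of liabilities changes → 0.
Net: 0 − 11 − 25 + 0 = -€36 billion.

-€36 billion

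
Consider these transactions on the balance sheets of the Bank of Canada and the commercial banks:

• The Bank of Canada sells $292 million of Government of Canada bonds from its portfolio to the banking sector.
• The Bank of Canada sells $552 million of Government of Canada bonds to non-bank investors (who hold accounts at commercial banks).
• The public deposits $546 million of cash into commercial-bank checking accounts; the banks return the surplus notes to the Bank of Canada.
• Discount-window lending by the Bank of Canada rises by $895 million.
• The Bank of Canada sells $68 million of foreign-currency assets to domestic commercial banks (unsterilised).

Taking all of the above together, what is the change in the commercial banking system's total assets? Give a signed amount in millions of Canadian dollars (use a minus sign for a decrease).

+$889 million

Bank of Canada balance sheet:
  Assets:      Securities −$844M, Loans to banks +$895M, Foreign assets −$68M
  Liabilities: Bank reserves +$529M, Currency in circulation −$546M
Commercial banking system:
  Assets:      Reserves at CB +$529M, Securities +$292M, Foreign assets +$68M
  Liabilities: Checkable deposits −$6M, Borrowings from CB +$895M
Change in total bank assets = +$889 million.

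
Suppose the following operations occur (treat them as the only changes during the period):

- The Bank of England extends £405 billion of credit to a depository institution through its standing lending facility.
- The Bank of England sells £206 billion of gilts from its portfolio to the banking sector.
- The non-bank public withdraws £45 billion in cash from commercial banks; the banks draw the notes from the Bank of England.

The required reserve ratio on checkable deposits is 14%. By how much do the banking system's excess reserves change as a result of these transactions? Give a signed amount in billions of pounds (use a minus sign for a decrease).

+£160.3 billion

Discount-window loan £405 billion: reserves +£405B, deposits 0.
OMO sale (to banks) £206 billion: reserves −£206B, deposits 0.
Currency withdrawal £45 billion: reserves −£45B, deposits −£45B.
Totals: Δreserves = +£154B, Δdeposits = −£45B.
Δrequired reserves = 14% × −£45B = −£6.3B.
Δexcess reserves = Δreserves − Δrequired = +£154B − (−£6.3B) = +£160.3 billion.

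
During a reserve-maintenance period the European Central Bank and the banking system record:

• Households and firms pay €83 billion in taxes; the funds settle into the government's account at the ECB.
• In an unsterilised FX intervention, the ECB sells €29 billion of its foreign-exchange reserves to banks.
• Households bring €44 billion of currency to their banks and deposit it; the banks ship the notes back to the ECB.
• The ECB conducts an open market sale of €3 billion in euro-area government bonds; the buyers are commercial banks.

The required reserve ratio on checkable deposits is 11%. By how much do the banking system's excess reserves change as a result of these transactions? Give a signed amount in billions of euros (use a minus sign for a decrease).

-€66.71 billion

Government account inflow €83 billion: reserves −€83B, deposits −€83B.
FX sale €29 billion: reserves −€29B, deposits 0.
Currency deposit €44 billion: reserves +€44B, deposits +€44B.
OMO sale (to banks) €3 billion: reserves −€3B, deposits 0.
Totals: Δreserves = −€71B, Δdeposits = −€39B.
Δrequired reserves = 11% × −€39B = −€4.29B.
Δexcess reserves = Δreserves − Δrequired = −€71B − (−€4.29B) = -€66.71 billion.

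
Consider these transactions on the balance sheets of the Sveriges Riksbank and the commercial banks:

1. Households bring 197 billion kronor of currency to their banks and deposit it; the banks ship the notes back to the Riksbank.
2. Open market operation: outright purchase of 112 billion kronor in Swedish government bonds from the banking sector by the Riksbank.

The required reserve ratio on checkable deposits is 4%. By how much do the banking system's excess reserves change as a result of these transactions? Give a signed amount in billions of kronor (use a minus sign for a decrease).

+301.12 billion

Currency deposit 197 billion kronor: reserves +197B, deposits +197B.
OMO purchase (from banks) 112 billion kronor: reserves +112B, deposits 0.
Totals: Δreserves = +309B, Δdeposits = +197B.
Δrequired reserves = 4% × +197B = +7.88B.
Δexcess reserves = Δreserves − Δrequired = +309B − (+7.88B) = +301.12 billion.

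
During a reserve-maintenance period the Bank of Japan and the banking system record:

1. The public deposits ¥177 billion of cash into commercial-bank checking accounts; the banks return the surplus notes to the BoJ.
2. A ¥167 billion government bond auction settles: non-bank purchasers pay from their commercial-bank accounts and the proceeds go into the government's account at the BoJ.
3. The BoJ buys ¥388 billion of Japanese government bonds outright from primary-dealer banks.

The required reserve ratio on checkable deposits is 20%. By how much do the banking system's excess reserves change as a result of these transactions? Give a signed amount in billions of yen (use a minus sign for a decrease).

+¥396 billion

Currency deposit ¥177 billion: reserves +¥177B, deposits +¥177B.
Government account inflow ¥167 billion: reserves −¥167B, deposits −¥167B.
OMO purchase (from banks) ¥388 billion: reserves +¥388B, deposits 0.
Totals: Δreserves = +¥398B, Δdeposits = +¥10B.
Δrequired reserves = 20% × +¥10B = +¥2B.
Δexcess reserves = Δreserves − Δrequired = +¥398B − (+¥2B) = +¥396 billion.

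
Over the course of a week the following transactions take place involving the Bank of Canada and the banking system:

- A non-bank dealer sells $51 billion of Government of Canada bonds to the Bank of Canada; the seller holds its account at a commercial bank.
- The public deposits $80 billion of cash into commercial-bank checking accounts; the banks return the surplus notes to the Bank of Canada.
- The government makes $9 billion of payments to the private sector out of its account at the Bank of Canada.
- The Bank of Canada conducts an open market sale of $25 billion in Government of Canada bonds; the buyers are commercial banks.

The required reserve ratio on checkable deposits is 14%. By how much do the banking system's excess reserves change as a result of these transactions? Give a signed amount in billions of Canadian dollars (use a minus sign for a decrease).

Asset purchase (from non-banks) $51 billion: reserves +$51B, deposits +$51B.
Currency deposit $80 billion: reserves +$80B, deposits +$80B.
Government spending $9 billion: reserves +$9B, deposits +$9B.
OMO sale (to banks) $25 billion: reserves −$25B, deposits 0.
Totals: Δreserves = +$115B, Δdeposits = +$140B.
Δrequired reserves = 14% × +$140B = +$19.6B.
Δexcess reserves = Δreserves − Δrequired = +$115B − (+$19.6B) = +$95.4 billion.

+$95.4 billion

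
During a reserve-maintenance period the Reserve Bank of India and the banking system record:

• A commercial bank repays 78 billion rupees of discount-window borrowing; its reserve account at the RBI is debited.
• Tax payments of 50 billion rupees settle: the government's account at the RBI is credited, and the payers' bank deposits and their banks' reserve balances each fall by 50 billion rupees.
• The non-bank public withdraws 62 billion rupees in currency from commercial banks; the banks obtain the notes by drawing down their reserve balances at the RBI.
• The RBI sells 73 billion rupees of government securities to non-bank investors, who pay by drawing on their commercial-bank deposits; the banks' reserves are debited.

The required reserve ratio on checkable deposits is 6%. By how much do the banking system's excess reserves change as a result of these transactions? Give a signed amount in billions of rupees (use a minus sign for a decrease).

-251.9 billion

Discount-window repayment 78 billion rupees: reserves −78B, deposits 0.
Government account inflow 50 billion rupees: reserves −50B, deposits −50B.
Currency withdrawal 62 billion rupees: reserves −62B, deposits −62B.
Asset sale (to non-banks) 73 billion rupees: reserves −73B, deposits −73B.
Totals: Δreserves = −263B, Δdeposits = −185B.
Δrequired reserves = 6% × −185B = −11.1B.
Δexcess reserves = Δreserves − Δrequired = −263B − (−11.1B) = -251.9 billion.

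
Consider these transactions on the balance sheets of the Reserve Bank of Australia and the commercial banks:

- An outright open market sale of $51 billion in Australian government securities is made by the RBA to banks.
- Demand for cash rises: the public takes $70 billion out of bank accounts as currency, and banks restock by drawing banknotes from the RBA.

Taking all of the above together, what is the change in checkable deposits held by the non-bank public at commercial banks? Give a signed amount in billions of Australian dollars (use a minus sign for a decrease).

-$70 billion

RBA balance sheet:
  Assets:      Securities −$51B
  Liabilities: Bank reserves −$121B, Currency in circulation +$70B
Commercial banking system:
  Assets:      Reserves at CB −$121B, Securities +$51B
  Liabilities: Checkable deposits −$70B
So the change in checkable deposits held by the non-bank public at commercial banks is -$70 billion.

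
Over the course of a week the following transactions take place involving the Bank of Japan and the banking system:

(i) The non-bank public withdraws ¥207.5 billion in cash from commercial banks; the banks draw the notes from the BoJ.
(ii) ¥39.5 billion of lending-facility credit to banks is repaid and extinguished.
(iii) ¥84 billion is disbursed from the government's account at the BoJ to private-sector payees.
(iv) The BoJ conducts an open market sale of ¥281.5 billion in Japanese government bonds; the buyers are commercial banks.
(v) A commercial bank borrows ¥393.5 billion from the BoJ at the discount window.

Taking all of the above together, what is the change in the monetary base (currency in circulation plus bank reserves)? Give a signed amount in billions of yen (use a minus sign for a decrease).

+¥156.5 billion

BoJ balance sheet:
  Assets:      Securities −¥281.5B, Loans to banks +¥354B
  Liabilities: Bank reserves −¥51B, Currency in circulation +¥207.5B, Government deposits −¥84B
Monetary base = currency + reserves: +¥207.5B + (−¥51B) = +¥156.5 billion.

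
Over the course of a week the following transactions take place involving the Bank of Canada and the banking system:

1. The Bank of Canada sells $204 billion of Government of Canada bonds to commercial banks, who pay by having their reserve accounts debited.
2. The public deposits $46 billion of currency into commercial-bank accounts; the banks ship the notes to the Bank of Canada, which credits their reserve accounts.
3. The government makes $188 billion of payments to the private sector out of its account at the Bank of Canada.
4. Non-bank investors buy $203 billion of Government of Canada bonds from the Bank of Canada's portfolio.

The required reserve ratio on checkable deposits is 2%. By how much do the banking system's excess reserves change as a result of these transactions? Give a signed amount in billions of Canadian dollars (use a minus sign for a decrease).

-$173.62 billion

OMO sale (to banks) $204 billion: reserves −$204B, deposits 0.
Currency deposit $46 billion: reserves +$46B, deposits +$46B.
Government spending $188 billion: reserves +$188B, deposits +$188B.
Asset sale (to non-banks) $203 billion: reserves −$203B, deposits −$203B.
Totals: Δreserves = −$173B, Δdeposits = +$31B.
Δrequired reserves = 2% × +$31B = +$0.62B.
Δexcess reserves = Δreserves − Δrequired = −$173B − (+$0.62B) = -$173.62 billion.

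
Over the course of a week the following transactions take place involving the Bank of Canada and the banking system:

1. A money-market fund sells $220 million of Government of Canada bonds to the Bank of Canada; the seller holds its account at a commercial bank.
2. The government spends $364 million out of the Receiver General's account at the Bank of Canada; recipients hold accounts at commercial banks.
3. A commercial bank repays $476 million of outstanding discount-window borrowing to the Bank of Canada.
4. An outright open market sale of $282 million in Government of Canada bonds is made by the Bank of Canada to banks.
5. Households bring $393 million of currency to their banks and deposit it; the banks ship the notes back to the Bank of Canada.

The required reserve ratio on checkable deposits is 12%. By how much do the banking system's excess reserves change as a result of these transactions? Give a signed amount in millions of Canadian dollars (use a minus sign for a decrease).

Asset purchase (from non-banks) $220 million: reserves +$220M, deposits +$220M.
Government spending $364 million: reserves +$364M, deposits +$364M.
Discount-window repayment $476 million: reserves −$476M, deposits 0.
OMO sale (to banks) $282 million: reserves −$282M, deposits 0.
Currency deposit $393 million: reserves +$393M, deposits +$393M.
Totals: Δreserves = +$219M, Δdeposits = +$977M.
Δrequired reserves = 12% × +$977M = +$117.24M.
Δexcess reserves = Δreserves − Δrequired = +$219M − (+$117.24M) = +$101.76 million.

+$101.76 million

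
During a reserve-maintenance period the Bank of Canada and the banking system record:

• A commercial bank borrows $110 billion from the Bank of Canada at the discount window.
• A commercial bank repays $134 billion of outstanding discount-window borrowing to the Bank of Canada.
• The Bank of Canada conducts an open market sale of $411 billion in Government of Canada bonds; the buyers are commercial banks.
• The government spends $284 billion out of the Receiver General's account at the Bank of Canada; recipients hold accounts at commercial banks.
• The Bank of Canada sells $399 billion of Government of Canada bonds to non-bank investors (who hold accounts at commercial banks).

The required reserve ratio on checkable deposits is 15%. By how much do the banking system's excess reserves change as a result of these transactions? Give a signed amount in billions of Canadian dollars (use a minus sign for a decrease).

Discount-window loan $110 billion: reserves +$110B, deposits 0.
Discount-window repayment $134 billion: reserves −$134B, deposits 0.
OMO sale (to banks) $411 billion: reserves −$411B, deposits 0.
Government spending $284 billion: reserves +$284B, deposits +$284B.
Asset sale (to non-banks) $399 billion: reserves −$399B, deposits −$399B.
Totals: Δreserves = −$550B, Δdeposits = −$115B.
Δrequired reserves = 15% × −$115B = −$17.25B.
Δexcess reserves = Δreserves − Δrequired = −$550B − (−$17.25B) = -$532.75 billion.

-$532.75 billion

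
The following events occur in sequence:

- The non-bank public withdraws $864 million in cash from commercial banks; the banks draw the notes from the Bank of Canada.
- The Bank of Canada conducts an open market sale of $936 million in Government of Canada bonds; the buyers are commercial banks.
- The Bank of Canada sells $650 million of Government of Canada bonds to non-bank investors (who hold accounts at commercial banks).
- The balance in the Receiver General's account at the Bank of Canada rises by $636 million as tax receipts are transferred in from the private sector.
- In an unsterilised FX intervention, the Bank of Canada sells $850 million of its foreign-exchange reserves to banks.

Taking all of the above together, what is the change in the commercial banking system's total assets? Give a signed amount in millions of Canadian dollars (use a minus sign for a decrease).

Bank of Canada balance sheet:
  Assets:      Securities −$1586M, Foreign assets −$850M
  Liabilities: Bank reserves −$3936M, Currency in circulation +$864M, Government deposits +$636M
Commercial banking system:
  Assets:      Reserves at CB −$3936M, Securities +$936M, Foreign assets +$850M
  Liabilities: Checkable deposits −$2150M
Change in total bank assets = -$2150 million.

-$2150 million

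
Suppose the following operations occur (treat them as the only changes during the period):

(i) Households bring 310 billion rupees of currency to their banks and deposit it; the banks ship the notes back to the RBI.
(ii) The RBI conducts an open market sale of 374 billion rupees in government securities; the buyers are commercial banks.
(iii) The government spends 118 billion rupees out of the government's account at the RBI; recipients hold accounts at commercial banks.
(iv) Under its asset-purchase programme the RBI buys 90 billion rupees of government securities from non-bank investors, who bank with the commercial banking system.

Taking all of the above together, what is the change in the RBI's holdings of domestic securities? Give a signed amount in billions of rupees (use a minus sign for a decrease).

RBI balance sheet:
  Assets:      Securities −284B
  Liabilities: Bank reserves +144B, Currency in circulation −310B, Government deposits −118B
Commercial banking system:
  Assets:      Reserves at CB +144B, Securities +374B
  Liabilities: Checkable deposits +518B
So the change in the RBI's holdings of domestic securities is -284 billion.

-284 billion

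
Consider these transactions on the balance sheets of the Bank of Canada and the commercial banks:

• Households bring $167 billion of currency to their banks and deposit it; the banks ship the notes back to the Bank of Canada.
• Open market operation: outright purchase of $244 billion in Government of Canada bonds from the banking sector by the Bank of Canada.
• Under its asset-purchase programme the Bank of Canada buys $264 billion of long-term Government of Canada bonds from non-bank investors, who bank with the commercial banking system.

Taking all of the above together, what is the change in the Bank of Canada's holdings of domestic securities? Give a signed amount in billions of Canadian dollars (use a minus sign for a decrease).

+$508 billion

Currency deposit $167 billion: the Bank of Canada's securities portfolio is untouched → 0.
OMO purchase (from banks) $244 billion: securities added to the Bank of Canada's portfolio → +$244B.
Asset purchase (from non-banks) $264 billion: securities added to the Bank of Canada's portfolio → +$264B.
Net: 0 + 244 + 264 = +$508 billion.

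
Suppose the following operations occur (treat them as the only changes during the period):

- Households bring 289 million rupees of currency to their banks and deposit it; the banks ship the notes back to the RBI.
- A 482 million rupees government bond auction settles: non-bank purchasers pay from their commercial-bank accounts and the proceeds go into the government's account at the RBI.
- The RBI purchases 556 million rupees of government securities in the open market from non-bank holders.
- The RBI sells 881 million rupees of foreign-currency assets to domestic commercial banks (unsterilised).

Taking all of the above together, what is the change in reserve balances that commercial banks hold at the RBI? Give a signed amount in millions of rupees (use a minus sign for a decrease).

-518 million

RBI balance sheet:
  Assets:      Securities +556M, Foreign assets −881M
  Liabilities: Bank reserves −518M, Currency in circulation −289M, Government deposits +482M
So the change in reserve balances that commercial banks hold at the RBI is -518 million.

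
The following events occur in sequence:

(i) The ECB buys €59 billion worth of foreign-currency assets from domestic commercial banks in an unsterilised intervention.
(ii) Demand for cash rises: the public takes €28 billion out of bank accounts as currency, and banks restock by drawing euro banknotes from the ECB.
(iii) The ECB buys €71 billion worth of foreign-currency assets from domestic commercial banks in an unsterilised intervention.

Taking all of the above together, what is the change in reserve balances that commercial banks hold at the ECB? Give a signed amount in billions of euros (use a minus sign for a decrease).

+€102 billion

ECB balance sheet:
  Assets:      Foreign assets +€130B
  Liabilities: Bank reserves +€102B, Currency in circulation +€28B
Commercial banking system:
  Assets:      Reserves at CB +€102B, Foreign assets −€130B
  Liabilities: Checkable deposits −€28B
So the change in reserve balances that commercial banks hold at the ECB is +€102 billion.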